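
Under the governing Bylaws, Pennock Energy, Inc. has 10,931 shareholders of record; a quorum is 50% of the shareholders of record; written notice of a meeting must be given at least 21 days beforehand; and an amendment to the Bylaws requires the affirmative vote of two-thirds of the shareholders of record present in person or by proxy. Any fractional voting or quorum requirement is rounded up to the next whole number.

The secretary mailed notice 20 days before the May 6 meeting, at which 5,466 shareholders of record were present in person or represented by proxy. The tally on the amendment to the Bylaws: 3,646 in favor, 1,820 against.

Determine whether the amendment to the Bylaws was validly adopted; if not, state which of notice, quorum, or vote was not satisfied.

Notice: 20 days given; 21 required. Not satisfied.
Quorum: 50% of 10,931 = 5,465.50, rounded up to 5,466; 5,466 present. Satisfied.
Vote: requires two-thirds of those present (5,466); 2/3 of 5466 = 3644, so 3,644 needed; 3,646 in favor. Satisfied.

Invalid — notice requirement not satisfied.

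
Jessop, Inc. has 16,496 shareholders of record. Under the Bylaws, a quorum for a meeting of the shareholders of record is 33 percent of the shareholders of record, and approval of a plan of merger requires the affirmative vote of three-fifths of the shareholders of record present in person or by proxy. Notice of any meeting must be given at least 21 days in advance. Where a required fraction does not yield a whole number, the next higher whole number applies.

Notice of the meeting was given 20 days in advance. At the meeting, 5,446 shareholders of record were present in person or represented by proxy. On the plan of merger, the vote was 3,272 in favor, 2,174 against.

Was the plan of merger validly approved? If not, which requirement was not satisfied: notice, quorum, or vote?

Notice: 20 days given; 21 required. Not satisfied.
Quorum: 33% of 16,496 = 5,443.68, rounded up to 5,444; 5,446 present. Satisfied.
Vote: requires three-fifths of those present (5,446); 3/5 of 5446 = 3267.60, rounded up to 3268, so 3,268 needed; 3,272 in favor. Satisfied.

Invalid — notice requirement not satisfied.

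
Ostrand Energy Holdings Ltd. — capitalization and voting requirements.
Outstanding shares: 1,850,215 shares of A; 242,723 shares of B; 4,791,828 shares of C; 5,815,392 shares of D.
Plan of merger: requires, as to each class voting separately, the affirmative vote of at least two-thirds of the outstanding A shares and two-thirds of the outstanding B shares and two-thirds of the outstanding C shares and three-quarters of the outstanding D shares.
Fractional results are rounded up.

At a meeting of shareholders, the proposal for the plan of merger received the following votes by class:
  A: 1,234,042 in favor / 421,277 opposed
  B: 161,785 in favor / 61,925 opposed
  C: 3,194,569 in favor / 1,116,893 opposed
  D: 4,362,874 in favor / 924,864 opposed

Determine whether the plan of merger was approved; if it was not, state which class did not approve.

Not approved — the B shares did not give the required vote.

A: 2/3 of 1850215 = 1233476.67, rounded up to 1233477; 1,233,477 required, 1,234,042 in favor — approved.
B: 2/3 of 242723 = 161815.33, rounded up to 161816; 161,816 required, 161,785 in favor — not approved.
C: 2/3 of 4791828 = 3194552; 3,194,552 required, 3,194,569 in favor — approved.
D: 3/4 of 5815392 = 4361544; 4,361,544 required, 4,362,874 in favor — approved.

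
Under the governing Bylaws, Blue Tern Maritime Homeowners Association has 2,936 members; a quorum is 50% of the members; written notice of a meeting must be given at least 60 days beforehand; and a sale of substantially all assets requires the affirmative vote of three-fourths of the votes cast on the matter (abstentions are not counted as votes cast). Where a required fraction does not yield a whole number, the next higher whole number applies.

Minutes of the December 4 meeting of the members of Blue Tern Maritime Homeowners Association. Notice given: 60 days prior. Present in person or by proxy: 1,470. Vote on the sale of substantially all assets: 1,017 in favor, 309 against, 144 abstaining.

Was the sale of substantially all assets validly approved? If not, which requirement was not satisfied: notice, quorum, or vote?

Notice: 60 days given; 60 required. Satisfied.
Quorum: 50% of 2,936 = 1,468; 1,470 present. Satisfied.
Vote: requires three-fourths of the votes cast (1,470 − 144 abstaining = 1,326); 3/4 of 1326 = 994.50, rounded up to 995, so 995 needed; 1,017 in favor. Satisfied.

Valid — all requirements satisfied.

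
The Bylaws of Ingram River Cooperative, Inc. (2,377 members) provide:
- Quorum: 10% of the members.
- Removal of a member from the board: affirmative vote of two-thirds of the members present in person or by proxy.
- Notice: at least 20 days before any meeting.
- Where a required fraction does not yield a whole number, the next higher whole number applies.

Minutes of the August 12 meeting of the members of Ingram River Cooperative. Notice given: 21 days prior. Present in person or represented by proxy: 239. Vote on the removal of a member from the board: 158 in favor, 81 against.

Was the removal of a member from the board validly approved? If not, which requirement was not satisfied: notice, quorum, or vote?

Invalid — vote requirement not satisfied.

Notice: 21 days given; 20 required. Satisfied.
Quorum: 10% of 2,377 = 237.70, rounded up to 238; 239 present. Satisfied.
Vote: requires two-thirds of those present (239); 2/3 of 239 = 159.33, rounded up to 160, so 160 needed; 158 in favor. Not satisfied.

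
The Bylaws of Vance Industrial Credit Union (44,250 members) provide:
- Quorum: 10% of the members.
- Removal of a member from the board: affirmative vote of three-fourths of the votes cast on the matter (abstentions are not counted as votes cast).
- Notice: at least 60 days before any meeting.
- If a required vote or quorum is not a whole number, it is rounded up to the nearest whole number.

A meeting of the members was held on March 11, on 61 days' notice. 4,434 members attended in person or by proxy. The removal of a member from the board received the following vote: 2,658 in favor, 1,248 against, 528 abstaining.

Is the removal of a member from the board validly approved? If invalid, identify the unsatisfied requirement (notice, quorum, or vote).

Invalid — vote requirement not satisfied.

Notice: 61 days given; 60 required. Satisfied.
Quorum: 10% of 44,250 = 4,425; 4,434 present. Satisfied.
Vote: requires three-fourths of the votes cast (4,434 − 528 abstaining = 3,906); 3/4 of 3906 = 2929.50, rounded up to 2930, so 2,930 needed; 2,658 in favor. Not satisfied.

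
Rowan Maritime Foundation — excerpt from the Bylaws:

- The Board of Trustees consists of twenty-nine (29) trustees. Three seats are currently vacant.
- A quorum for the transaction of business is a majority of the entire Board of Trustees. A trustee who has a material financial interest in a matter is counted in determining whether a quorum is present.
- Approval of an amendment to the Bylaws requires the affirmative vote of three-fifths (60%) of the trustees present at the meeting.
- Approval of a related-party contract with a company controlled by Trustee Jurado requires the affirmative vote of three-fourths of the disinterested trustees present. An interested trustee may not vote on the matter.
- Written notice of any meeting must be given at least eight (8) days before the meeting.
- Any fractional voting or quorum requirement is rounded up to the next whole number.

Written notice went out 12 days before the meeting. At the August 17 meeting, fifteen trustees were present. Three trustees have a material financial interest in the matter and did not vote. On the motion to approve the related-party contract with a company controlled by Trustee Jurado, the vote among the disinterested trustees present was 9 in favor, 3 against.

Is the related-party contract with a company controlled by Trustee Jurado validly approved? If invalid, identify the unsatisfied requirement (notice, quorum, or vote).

Notice: 12 days given; 8 required (12 ≥ 8). Satisfied.
Quorum: 15 present (interested trustees count toward quorum); quorum is 15. Satisfied.
Vote: the related-party contract with a company controlled by Trustee Jurado requires three-fourths of the disinterested trustees present (15 − 3 = 12). 3/4 of 12 = 9, so 9 affirmative votes are needed; 9 voted in favor. Satisfied.

Valid — all requirements satisfied.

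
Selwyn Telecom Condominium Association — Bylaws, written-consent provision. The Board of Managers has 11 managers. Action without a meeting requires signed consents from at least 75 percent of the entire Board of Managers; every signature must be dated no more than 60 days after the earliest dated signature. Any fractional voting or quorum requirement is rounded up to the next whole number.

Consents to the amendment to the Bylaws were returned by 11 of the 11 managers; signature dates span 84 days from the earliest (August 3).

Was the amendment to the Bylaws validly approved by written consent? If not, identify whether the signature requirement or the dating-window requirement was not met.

Signatures required: at least 75 percent of 11 — 3/4 of 11 = 8.25, rounded up to 9, so 9 needed; 11 signed. Sufficient.
Dating window: the latest signature is 84 days after the earliest; the limit is 60 days. Outside the window.

Not effective — dating-window requirement not satisfied.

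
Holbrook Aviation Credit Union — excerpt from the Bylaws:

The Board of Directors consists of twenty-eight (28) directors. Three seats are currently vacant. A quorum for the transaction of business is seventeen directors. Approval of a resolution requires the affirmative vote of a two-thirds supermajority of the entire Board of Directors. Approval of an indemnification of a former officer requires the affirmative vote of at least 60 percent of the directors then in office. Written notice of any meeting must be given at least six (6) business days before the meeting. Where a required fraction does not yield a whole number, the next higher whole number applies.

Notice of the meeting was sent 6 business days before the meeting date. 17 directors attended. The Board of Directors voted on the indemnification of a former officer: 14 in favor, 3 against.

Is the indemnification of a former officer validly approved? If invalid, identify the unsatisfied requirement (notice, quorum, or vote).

Notice: 6 business days given; 6 required (6 ≥ 6). Satisfied.
Quorum: 17 present; quorum is 17. Satisfied.
Vote: the indemnification of a former officer requires three-fifths of the directors then in office (25). 3/5 of 25 = 15, so 15 affirmative votes are needed; 14 voted in favor. Not satisfied.

Invalid — vote requirement not satisfied.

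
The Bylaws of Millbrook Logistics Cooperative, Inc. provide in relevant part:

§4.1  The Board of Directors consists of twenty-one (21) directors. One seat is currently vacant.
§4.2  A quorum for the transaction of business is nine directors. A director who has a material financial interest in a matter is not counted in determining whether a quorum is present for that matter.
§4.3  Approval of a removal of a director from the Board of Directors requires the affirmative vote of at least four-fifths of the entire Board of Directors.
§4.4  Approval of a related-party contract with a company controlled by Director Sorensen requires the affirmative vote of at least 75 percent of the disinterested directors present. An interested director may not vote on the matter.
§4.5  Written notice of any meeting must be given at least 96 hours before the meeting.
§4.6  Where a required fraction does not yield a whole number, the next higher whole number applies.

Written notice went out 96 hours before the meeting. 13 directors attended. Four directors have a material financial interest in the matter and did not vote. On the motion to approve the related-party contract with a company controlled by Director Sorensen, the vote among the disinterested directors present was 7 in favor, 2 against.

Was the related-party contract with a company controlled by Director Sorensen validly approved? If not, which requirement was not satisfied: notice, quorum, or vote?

Notice: 96 hours given; 96 required (96 ≥ 96). Satisfied.
Quorum: 13 present, but the 4 interested directors do not count, leaving 9. Quorum is 9. Satisfied.
Vote: the related-party contract with a company controlled by Director Sorensen requires three-fourths of the disinterested directors present (13 − 4 = 9). 3/4 of 9 = 6.75, rounded up to 7, so 7 affirmative votes are needed; 7 voted in favor. Satisfied.

Valid — all requirements satisfied.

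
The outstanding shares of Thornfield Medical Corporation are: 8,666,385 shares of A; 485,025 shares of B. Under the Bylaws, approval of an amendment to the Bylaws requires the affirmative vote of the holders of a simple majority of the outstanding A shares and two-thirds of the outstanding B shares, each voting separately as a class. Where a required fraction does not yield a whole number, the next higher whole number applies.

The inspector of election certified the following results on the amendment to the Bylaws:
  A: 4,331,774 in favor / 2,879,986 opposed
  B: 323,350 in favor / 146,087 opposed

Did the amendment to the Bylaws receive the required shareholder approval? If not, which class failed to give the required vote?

A: a majority of 8666385 is 4333193; 4,333,193 required, 4,331,774 in favor — not approved.
B: 2/3 of 485025 = 323350; 323,350 required, 323,350 in favor — approved.

Not approved — the A shares did not give the required vote.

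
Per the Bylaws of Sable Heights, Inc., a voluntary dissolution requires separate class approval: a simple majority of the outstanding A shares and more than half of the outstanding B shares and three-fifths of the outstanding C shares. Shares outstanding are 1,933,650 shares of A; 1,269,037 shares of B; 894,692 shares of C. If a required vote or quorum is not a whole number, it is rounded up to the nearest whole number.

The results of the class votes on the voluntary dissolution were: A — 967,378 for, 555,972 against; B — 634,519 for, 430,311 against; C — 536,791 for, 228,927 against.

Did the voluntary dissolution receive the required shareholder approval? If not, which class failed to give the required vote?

Not approved — the C shares did not give the required vote.

A: a majority of 1933650 is 966826; 966,826 required, 967,378 in favor — approved.
B: a majority of 1269037 is 634519; 634,519 required, 634,519 in favor — approved.
C: 3/5 of 894692 = 536815.20, rounded up to 536816; 536,816 required, 536,791 in favor — not approved.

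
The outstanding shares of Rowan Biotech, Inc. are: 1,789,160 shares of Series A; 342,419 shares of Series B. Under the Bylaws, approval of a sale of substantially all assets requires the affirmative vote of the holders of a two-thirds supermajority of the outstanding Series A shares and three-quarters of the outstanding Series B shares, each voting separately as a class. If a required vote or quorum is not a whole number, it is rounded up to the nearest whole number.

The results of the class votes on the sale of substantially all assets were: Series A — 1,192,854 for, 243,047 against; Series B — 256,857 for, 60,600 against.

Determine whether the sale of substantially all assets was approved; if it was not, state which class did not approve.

Approved — every class gave the required vote.

Series A: 2/3 of 1789160 = 1192773.33, rounded up to 1192774; 1,192,774 required, 1,192,854 in favor — approved.
Series B: 3/4 of 342419 = 256814.25, rounded up to 256815; 256,815 required, 256,857 in favor — approved.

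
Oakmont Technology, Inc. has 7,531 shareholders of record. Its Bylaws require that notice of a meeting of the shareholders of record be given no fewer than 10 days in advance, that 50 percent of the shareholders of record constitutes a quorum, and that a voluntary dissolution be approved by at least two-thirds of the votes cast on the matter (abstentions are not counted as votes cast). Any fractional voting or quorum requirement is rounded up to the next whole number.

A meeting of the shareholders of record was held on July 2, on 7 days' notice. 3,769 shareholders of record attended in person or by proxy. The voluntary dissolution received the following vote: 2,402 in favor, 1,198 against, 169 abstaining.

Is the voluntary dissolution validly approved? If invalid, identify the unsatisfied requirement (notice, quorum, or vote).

Notice: 7 days given; 10 required. Not satisfied.
Quorum: 50% of 7,531 = 3,765.50, rounded up to 3,766; 3,769 present. Satisfied.
Vote: requires two-thirds of the votes cast (3,769 − 169 abstaining = 3,600); 2/3 of 3600 = 2400, so 2,400 needed; 2,402 in favor. Satisfied.

Invalid — notice requirement not satisfied.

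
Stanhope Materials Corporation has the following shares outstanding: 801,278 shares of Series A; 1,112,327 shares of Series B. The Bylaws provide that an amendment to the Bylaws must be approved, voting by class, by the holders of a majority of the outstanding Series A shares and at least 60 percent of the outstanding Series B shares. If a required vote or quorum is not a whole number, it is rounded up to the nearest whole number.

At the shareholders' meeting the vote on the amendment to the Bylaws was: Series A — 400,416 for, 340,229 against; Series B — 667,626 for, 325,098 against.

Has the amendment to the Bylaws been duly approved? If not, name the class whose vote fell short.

Series A: a majority of 801278 is 400640; 400,640 required, 400,416 in favor — not approved.
Series B: 3/5 of 1112327 = 667396.20, rounded up to 667397; 667,397 required, 667,626 in favor — approved.

Not approved — the Series A shares did not give the required vote.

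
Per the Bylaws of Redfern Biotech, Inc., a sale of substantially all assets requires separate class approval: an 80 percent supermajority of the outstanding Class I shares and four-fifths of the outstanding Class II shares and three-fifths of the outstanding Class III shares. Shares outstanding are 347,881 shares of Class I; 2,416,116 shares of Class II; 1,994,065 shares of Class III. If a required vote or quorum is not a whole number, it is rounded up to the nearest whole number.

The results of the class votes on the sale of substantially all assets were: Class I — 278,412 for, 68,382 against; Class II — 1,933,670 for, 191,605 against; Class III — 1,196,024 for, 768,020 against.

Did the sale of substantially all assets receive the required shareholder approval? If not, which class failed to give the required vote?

Not approved — the Class III shares did not give the required vote.

Class I: 4/5 of 347881 = 278304.80, rounded up to 278305; 278,305 required, 278,412 in favor — approved.
Class II: 4/5 of 2416116 = 1932892.80, rounded up to 1932893; 1,932,893 required, 1,933,670 in favor — approved.
Class III: 3/5 of 1994065 = 1196439; 1,196,439 required, 1,196,024 in favor — not approved.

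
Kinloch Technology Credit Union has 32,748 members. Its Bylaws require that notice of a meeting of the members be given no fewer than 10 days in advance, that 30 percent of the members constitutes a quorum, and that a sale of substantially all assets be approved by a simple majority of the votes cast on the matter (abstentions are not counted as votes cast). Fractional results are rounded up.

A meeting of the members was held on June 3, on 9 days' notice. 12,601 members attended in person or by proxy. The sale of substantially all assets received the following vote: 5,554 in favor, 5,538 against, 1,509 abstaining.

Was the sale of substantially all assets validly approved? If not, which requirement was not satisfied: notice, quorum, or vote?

Invalid — notice requirement not satisfied.

Notice: 9 days given; 10 required. Not satisfied.
Quorum: 30% of 32,748 = 9,824.40, rounded up to 9,825; 12,601 present. Satisfied.
Vote: requires a majority of the votes cast (12,601 − 1,509 abstaining = 11,092); a majority of 11092 is 5547, so 5,547 needed; 5,554 in favor. Satisfied.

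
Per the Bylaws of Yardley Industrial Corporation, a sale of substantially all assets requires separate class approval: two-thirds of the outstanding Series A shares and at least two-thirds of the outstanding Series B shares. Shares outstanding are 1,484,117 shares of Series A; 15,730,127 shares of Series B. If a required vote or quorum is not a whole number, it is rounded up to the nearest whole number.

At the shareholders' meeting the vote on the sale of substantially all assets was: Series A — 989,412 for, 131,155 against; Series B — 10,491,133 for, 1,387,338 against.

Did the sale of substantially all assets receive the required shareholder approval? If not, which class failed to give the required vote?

Approved — every class gave the required vote.

Series A: 2/3 of 1484117 = 989411.33, rounded up to 989412; 989,412 required, 989,412 in favor — approved.
Series B: 2/3 of 15730127 = 10486751.33, rounded up to 10486752; 10,486,752 required, 10,491,133 in favor — approved.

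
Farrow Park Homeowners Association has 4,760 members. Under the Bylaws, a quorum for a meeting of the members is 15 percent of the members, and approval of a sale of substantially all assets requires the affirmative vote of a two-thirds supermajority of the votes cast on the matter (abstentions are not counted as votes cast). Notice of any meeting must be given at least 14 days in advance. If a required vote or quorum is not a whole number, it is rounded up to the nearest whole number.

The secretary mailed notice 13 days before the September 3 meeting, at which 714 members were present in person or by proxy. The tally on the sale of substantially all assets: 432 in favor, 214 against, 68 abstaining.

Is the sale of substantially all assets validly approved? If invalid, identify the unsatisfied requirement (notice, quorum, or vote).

Invalid — notice requirement not satisfied.

Notice: 13 days given; 14 required. Not satisfied.
Quorum: 15% of 4,760 = 714; 714 present. Satisfied.
Vote: requires two-thirds of the votes cast (714 − 68 abstaining = 646); 2/3 of 646 = 430.67, rounded up to 431, so 431 needed; 432 in favor. Satisfied.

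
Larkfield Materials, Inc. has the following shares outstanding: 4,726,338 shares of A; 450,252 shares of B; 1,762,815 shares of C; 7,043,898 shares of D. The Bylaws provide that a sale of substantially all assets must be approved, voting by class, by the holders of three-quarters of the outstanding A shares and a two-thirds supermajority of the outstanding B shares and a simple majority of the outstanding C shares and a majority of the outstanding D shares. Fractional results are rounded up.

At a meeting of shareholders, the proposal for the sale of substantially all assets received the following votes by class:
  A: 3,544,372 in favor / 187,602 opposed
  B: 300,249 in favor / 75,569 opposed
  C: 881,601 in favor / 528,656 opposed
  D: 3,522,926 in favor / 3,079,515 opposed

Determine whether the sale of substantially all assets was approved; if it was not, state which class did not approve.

Not approved — the A shares did not give the required vote.

A: 3/4 of 4726338 = 3544753.50, rounded up to 3544754; 3,544,754 required, 3,544,372 in favor — not approved.
B: 2/3 of 450252 = 300168; 300,168 required, 300,249 in favor — approved.
C: a majority of 1762815 is 881408; 881,408 required, 881,601 in favor — approved.
D: a majority of 7043898 is 3521950; 3,521,950 required, 3,522,926 in favor — approved.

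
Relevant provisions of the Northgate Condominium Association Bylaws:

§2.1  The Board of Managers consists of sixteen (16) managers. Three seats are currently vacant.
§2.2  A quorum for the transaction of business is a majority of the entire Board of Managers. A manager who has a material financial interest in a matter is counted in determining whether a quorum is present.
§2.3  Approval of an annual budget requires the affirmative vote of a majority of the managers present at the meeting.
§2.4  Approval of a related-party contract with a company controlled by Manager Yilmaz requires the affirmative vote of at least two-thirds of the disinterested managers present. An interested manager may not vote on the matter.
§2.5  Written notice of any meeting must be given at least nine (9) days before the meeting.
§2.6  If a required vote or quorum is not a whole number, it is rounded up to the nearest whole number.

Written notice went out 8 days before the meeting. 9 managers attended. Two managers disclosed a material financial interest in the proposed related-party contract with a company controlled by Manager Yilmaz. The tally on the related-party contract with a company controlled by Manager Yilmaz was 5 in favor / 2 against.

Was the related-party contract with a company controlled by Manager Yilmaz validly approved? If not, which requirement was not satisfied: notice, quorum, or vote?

Notice: 8 days given; 9 required (8 < 9). Not satisfied.
Quorum: 9 present (interested managers count toward quorum); quorum is 9. Satisfied.
Vote: the related-party contract with a company controlled by Manager Yilmaz requires two-thirds of the disinterested managers present (9 − 2 = 7). 2/3 of 7 = 4.67, rounded up to 5, so 5 affirmative votes are needed; 5 voted in favor. Satisfied.

Invalid — notice requirement not satisfied.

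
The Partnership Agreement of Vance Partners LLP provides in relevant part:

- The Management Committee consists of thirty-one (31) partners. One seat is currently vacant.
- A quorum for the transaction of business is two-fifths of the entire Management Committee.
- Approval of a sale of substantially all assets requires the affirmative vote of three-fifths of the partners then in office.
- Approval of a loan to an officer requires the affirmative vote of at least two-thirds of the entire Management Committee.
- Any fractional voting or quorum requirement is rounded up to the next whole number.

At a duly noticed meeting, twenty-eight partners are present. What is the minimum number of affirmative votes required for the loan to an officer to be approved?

21

The loan to an officer requires two-thirds of the entire Management Committee (31).
2/3 of 31 = 20.67, rounded up to 21.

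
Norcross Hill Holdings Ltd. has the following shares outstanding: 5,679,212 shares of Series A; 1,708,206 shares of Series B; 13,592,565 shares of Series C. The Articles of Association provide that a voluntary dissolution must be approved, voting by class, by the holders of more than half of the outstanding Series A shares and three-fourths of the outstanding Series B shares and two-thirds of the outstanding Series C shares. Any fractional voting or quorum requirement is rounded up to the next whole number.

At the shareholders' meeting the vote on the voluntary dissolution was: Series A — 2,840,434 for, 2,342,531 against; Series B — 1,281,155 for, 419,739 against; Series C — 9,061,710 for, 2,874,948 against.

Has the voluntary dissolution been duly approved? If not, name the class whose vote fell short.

Series A: a majority of 5679212 is 2839607; 2,839,607 required, 2,840,434 in favor — approved.
Series B: 3/4 of 1708206 = 1281154.50, rounded up to 1281155; 1,281,155 required, 1,281,155 in favor — approved.
Series C: 2/3 of 13592565 = 9061710; 9,061,710 required, 9,061,710 in favor — approved.

Approved — every class gave the required vote.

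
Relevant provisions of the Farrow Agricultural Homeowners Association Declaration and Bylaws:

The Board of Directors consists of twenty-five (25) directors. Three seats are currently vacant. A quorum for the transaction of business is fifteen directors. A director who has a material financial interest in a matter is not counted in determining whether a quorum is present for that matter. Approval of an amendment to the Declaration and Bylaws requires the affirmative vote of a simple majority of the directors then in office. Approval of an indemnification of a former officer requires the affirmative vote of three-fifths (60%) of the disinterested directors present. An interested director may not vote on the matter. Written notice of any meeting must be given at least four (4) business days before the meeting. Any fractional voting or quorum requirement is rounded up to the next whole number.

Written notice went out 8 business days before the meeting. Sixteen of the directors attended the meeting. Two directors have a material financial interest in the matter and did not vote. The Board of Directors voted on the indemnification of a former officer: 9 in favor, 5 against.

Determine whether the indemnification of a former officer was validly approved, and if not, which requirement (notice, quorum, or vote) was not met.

Invalid — quorum requirement not satisfied.

Notice: 8 business days given; 4 required (8 ≥ 4). Satisfied.
Quorum: 16 present, but the 2 interested directors do not count, leaving 14. Quorum is 15. Not satisfied.
Vote: the indemnification of a former officer requires three-fifths of the disinterested directors present (16 − 2 = 14). 3/5 of 14 = 8.40, rounded up to 9, so 9 affirmative votes are needed; 9 voted in favor. Satisfied. (Moot — without a quorum no business can be validly transacted.)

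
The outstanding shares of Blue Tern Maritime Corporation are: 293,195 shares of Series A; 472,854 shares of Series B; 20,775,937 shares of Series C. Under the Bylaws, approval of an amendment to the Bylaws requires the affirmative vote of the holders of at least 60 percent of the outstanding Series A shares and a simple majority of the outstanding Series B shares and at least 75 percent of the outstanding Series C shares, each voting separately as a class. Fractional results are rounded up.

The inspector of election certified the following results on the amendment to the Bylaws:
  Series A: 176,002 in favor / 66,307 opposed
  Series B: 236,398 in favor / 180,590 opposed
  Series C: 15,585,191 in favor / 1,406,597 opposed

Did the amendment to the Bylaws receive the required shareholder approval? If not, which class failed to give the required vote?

Series A: 3/5 of 293195 = 175917; 175,917 required, 176,002 in favor — approved.
Series B: a majority of 472854 is 236428; 236,428 required, 236,398 in favor — not approved.
Series C: 3/4 of 20775937 = 15581952.75, rounded up to 15581953; 15,581,953 required, 15,585,191 in favor — approved.

Not approved — the Series B shares did not give the required vote.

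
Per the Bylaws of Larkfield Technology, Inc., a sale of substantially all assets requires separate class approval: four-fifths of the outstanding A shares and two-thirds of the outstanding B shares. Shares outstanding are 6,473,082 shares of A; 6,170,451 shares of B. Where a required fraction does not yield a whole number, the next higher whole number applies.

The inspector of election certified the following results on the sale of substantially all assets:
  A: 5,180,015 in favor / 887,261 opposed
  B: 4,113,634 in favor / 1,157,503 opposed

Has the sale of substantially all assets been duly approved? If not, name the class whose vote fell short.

Approved — every class gave the required vote.

A: 4/5 of 6473082 = 5178465.60, rounded up to 5178466; 5,178,466 required, 5,180,015 in favor — approved.
B: 2/3 of 6170451 = 4113634; 4,113,634 required, 4,113,634 in favor — approved.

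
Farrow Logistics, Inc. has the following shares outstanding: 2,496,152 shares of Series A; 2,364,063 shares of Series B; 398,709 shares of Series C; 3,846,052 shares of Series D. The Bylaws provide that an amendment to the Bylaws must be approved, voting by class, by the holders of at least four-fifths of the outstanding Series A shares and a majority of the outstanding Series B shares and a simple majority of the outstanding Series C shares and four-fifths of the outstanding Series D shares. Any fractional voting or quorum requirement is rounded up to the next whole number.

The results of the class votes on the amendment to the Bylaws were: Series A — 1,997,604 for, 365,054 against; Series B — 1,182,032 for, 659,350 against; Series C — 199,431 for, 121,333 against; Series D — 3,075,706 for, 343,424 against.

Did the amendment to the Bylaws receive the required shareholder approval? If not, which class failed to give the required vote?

Series A: 4/5 of 2496152 = 1996921.60, rounded up to 1996922; 1,996,922 required, 1,997,604 in favor — approved.
Series B: a majority of 2364063 is 1182032; 1,182,032 required, 1,182,032 in favor — approved.
Series C: a majority of 398709 is 199355; 199,355 required, 199,431 in favor — approved.
Series D: 4/5 of 3846052 = 3076841.60, rounded up to 3076842; 3,076,842 required, 3,075,706 in favor — not approved.

Not approved — the Series D shares did not give the required vote.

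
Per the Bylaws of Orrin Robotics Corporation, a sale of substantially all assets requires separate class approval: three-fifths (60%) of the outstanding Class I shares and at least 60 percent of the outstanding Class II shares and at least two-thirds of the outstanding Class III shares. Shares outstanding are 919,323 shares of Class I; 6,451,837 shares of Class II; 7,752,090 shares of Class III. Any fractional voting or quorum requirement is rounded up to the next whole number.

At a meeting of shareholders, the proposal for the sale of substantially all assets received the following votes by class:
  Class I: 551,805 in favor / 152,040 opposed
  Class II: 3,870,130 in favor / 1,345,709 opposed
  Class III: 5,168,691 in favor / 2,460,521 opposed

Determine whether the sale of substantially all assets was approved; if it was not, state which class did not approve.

Class I: 3/5 of 919323 = 551593.80, rounded up to 551594; 551,594 required, 551,805 in favor — approved.
Class II: 3/5 of 6451837 = 3871102.20, rounded up to 3871103; 3,871,103 required, 3,870,130 in favor — not approved.
Class III: 2/3 of 7752090 = 5168060; 5,168,060 required, 5,168,691 in favor — approved.

Not approved — the Class II shares did not give the required vote.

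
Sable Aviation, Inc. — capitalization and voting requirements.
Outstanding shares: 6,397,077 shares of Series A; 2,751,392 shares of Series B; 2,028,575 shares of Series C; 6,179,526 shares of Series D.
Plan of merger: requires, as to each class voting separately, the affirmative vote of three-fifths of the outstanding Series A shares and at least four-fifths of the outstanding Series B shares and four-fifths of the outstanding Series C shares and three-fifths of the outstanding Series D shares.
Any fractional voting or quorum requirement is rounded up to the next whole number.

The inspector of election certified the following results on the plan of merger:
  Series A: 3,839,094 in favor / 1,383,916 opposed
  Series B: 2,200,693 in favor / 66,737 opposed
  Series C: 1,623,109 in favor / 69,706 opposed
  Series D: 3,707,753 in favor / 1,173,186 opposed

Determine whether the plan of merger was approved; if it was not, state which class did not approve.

Not approved — the Series B shares did not give the required vote.

Series A: 3/5 of 6397077 = 3838246.20, rounded up to 3838247; 3,838,247 required, 3,839,094 in favor — approved.
Series B: 4/5 of 2751392 = 2201113.60, rounded up to 2201114; 2,201,114 required, 2,200,693 in favor — not approved.
Series C: 4/5 of 2028575 = 1622860; 1,622,860 required, 1,623,109 in favor — approved.
Series D: 3/5 of 6179526 = 3707715.60, rounded up to 3707716; 3,707,716 required, 3,707,753 in favor — approved.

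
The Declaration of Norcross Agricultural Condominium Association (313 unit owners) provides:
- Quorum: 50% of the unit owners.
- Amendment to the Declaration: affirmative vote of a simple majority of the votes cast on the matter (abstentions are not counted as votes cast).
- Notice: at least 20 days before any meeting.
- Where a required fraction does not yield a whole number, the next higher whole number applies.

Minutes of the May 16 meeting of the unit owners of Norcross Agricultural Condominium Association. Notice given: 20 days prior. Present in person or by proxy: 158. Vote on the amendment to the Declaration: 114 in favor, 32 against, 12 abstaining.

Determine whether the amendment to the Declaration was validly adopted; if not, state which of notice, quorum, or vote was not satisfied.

Notice: 20 days given; 20 required. Satisfied.
Quorum: 50% of 313 = 156.50, rounded up to 157; 158 present. Satisfied.
Vote: requires a majority of the votes cast (158 − 12 abstaining = 146); a majority of 146 is 74, so 74 needed; 114 in favor. Satisfied.

Valid — all requirements satisfied.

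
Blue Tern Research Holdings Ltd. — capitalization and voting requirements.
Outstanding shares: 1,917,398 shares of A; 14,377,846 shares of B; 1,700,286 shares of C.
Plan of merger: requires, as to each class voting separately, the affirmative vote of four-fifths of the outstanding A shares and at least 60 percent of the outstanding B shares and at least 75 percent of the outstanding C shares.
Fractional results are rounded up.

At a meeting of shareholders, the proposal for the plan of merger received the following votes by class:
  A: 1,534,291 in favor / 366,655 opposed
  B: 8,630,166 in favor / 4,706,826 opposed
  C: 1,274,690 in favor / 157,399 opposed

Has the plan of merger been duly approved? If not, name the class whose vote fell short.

A: 4/5 of 1917398 = 1533918.40, rounded up to 1533919; 1,533,919 required, 1,534,291 in favor — approved.
B: 3/5 of 14377846 = 8626707.60, rounded up to 8626708; 8,626,708 required, 8,630,166 in favor — approved.
C: 3/4 of 1700286 = 1275214.50, rounded up to 1275215; 1,275,215 required, 1,274,690 in favor — not approved.

Not approved — the C shares did not give the required vote.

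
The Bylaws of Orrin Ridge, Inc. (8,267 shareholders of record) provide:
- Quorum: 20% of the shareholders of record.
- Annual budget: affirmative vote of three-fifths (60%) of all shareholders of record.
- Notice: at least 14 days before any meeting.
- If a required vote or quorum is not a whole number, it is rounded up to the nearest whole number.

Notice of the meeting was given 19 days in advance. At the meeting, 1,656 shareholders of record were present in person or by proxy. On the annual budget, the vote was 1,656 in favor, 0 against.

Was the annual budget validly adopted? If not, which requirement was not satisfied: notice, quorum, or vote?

Notice: 19 days given; 14 required. Satisfied.
Quorum: 20% of 8,267 = 1,653.40, rounded up to 1,654; 1,656 present. Satisfied.
Vote: requires three-fifths of all shareholders of record (8,267); 3/5 of 8267 = 4960.20, rounded up to 4961, so 4,961 needed; 1,656 in favor. Not satisfied.

Invalid — vote requirement not satisfied.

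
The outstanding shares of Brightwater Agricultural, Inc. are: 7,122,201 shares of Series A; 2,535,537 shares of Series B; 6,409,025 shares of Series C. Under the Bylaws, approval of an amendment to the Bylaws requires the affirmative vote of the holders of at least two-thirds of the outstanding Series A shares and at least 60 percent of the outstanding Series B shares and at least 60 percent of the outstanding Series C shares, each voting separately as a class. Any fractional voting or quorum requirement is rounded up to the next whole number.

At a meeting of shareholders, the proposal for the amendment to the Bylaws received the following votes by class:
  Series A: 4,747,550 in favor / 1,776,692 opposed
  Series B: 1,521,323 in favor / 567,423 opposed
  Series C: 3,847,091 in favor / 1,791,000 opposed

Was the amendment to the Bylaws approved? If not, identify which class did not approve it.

Series A: 2/3 of 7122201 = 4748134; 4,748,134 required, 4,747,550 in favor — not approved.
Series B: 3/5 of 2535537 = 1521322.20, rounded up to 1521323; 1,521,323 required, 1,521,323 in favor — approved.
Series C: 3/5 of 6409025 = 3845415; 3,845,415 required, 3,847,091 in favor — approved.

Not approved — the Series A shares did not give the required vote.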